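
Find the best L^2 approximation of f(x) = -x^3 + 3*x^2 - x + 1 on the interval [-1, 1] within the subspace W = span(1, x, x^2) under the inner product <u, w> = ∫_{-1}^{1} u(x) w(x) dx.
g(x) = 3*x^2 - 8*x/5 + 1

The best approximation g ∈ W is the orthogonal projection of f onto W. Writing g = a_0 + a_1 x + a_2 x^2, the coefficients solve the normal equations G · a = b where
  G_{ij} = <φ_i, φ_j> and b_i = <f, φ_i>, with φ_0 = 1, φ_1 = x, φ_2 = x^2.
G =
  [2, 0, 2/3]
  [0, 2/3, 0]
  [2/3, 0, 2/5],
b = (4, -16/15, 28/15).
Solving gives a_0 = 1, a_1 = -8/5, a_2 = 3, so
  g(x) = 3*x^2 - 8*x/5 + 1.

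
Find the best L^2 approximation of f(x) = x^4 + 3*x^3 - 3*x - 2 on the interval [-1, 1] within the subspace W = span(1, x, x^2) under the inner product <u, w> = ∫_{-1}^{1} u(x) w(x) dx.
g(x) = 6*x^2/7 - 6*x/5 - 73/35

The best approximation g ∈ W is the orthogonal projection of f onto W. Writing g = a_0 + a_1 x + a_2 x^2, the coefficients solve the normal equations G · a = b where
  G_{ij} = <φ_i, φ_j> and b_i = <f, φ_i>, with φ_0 = 1, φ_1 = x, φ_2 = x^2.
G =
  [2, 0, 2/3]
  [0, 2/3, 0]
  [2/3, 0, 2/5],
b = (-18/5, -4/5, -22/21).
Solving gives a_0 = -73/35, a_1 = -6/5, a_2 = 6/7, so
  g(x) = 6*x^2/7 - 6*x/5 - 73/35.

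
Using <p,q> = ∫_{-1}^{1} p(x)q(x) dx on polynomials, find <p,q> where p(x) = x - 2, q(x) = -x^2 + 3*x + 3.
<p,q> = -26/3

Expand the product: p(x)·q(x) = -x^3 + 5*x^2 - 3*x - 6.
∫_{-1}^{1} of each monomial x^k gives [2/(k+1) if k even, 0 if k odd]. Integrating term-by-term (or equivalently evaluating the antiderivative F(x) = -x^4/4 + 5*x^3/3 - 3*x^2/2 - 6*x at the endpoints):
  F(1) − F(−1) = -73/12 − (31/12) = -26/3.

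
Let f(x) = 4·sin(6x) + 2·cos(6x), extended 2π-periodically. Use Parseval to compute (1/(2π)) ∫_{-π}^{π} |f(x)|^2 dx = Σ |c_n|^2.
Σ |c_n|^2 = 10

Expand |f|^2 and use orthogonality of {sin(nx), cos(mx)} on [-π, π]:
  ∫_{-π}^{π} sin(nx)^2 dx = π, ∫ cos(mx)^2 dx = π, and cross terms integrate to 0.
So ∫_{-π}^{π} f(x)^2 dx = 4^2 · π + 2^2 · π = (16 + 4)π.
Divide by 2π: (16 + 4)/2 = 10.
By Parseval, this equals Σ |c_n|^2.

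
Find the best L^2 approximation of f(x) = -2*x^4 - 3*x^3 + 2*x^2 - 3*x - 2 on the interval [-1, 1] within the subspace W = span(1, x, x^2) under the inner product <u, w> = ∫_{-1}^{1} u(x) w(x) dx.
g(x) = 2*x^2/7 - 24*x/5 - 64/35

The best approximation g ∈ W is the orthogonal projection of f onto W. Writing g = a_0 + a_1 x + a_2 x^2, the coefficients solve the normal equations G · a = b where
  G_{ij} = <φ_i, φ_j> and b_i = <f, φ_i>, with φ_0 = 1, φ_1 = x, φ_2 = x^2.
G =
  [2, 0, 2/3]
  [0, 2/3, 0]
  [2/3, 0, 2/5],
b = (-52/15, -16/5, -116/105).
Solving gives a_0 = -64/35, a_1 = -24/5, a_2 = 2/7, so
  g(x) = 2*x^2/7 - 24*x/5 - 64/35.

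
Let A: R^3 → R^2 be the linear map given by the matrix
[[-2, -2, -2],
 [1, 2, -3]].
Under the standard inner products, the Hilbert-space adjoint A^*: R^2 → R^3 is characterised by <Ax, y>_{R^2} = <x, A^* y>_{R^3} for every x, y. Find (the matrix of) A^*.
A^* = A^T =
[[-2, 1],
 [-2, 2],
 [-2, -3]]

For real matrices with standard dot products, the defining identity <Ax, y> = <x, A^* y> gives (Ax)^T y = x^T (A^*) y, i.e. x^T A^T y = x^T (A^*) y. Since this holds for all x, y, we must have A^* = A^T. Therefore
A^* =
[[-2, 1],
 [-2, 2],
 [-2, -3]].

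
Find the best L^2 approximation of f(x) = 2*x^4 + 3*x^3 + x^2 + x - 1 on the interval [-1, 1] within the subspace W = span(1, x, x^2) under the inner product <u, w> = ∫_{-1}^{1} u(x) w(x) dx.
g(x) = 19*x^2/7 + 14*x/5 - 41/35

The best approximation g ∈ W is the orthogonal projection of f onto W. Writing g = a_0 + a_1 x + a_2 x^2, the coefficients solve the normal equations G · a = b where
  G_{ij} = <φ_i, φ_j> and b_i = <f, φ_i>, with φ_0 = 1, φ_1 = x, φ_2 = x^2.
G =
  [2, 0, 2/3]
  [0, 2/3, 0]
  [2/3, 0, 2/5],
b = (-8/15, 28/15, 32/105).
Solving gives a_0 = -41/35, a_1 = 14/5, a_2 = 19/7, so
  g(x) = 19*x^2/7 + 14*x/5 - 41/35.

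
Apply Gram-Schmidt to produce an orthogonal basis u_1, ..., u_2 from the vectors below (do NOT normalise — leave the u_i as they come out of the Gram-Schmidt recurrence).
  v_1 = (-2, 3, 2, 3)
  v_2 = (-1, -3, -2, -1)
Orthogonal basis:
  u_1 = (-2, 3, 2, 3)
  u_2 = (-27/13, -18/13, -12/13, 8/13)

Apply the Gram-Schmidt recurrence
  u_1 = v_1
  u_i = v_i − Σ_{j<i} ((v_i · u_j) / (u_j · u_j)) · u_j.

Step by step this gives:
  u_1 = (-2, 3, 2, 3)
  u_2 = (-27/13, -18/13, -12/13, 8/13)

Orthogonality check:
  u_2 · u_1 = 0 (should be 0)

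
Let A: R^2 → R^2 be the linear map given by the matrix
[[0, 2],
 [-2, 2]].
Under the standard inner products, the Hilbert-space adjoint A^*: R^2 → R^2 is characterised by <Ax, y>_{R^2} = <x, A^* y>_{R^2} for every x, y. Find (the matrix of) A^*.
A^* = A^T =
[[0, -2],
 [2, 2]]

For real matrices with standard dot products, the defining identity <Ax, y> = <x, A^* y> gives (Ax)^T y = x^T (A^*) y, i.e. x^T A^T y = x^T (A^*) y. Since this holds for all x, y, we must have A^* = A^T. Therefore
A^* =
[[0, -2],
 [2, 2]].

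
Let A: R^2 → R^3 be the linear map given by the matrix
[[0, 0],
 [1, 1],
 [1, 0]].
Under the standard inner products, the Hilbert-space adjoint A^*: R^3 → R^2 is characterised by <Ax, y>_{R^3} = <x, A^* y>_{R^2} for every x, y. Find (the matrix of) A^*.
A^* = A^T =
[[0, 1, 1],
 [0, 1, 0]]

For real matrices with standard dot products, the defining identity <Ax, y> = <x, A^* y> gives (Ax)^T y = x^T (A^*) y, i.e. x^T A^T y = x^T (A^*) y. Since this holds for all x, y, we must have A^* = A^T. Therefore
A^* =
[[0, 1, 1],
 [0, 1, 0]].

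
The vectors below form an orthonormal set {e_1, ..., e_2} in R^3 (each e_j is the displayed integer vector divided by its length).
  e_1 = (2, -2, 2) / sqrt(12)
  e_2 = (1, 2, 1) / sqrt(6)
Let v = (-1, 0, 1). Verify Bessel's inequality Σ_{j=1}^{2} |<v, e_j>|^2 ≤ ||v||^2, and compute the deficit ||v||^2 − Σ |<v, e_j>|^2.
Σ |<v, e_j>|^2 = 0; ||v||^2 = 2; deficit = 2

Write each e_j = u_j / sqrt(<u_j, u_j>) where u_j is the displayed integer vector. Then <v, e_j> = <v, u_j> / sqrt(<u_j, u_j>), so |<v, e_j>|^2 = <v, u_j>^2 / <u_j, u_j>.
Coefficients: <v, e_1> = 0/sqrt(12), <v, e_2> = 0/sqrt(6).
Square and sum: Σ |<v, e_j>|^2 = 0.
Compute ||v||^2 = v·v = 2.
Deficit = 2 − 0 = 2 ≥ 0, confirming Bessel's inequality. (The deficit equals ||v − Σ <v,e_j> e_j||^2, the squared distance from v to span{e_j}.)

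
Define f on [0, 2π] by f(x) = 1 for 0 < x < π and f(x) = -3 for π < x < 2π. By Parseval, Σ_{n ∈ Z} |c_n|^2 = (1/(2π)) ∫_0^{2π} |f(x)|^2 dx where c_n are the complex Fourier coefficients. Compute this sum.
Σ |c_n|^2 = 5

Parseval equates the L^2 energy of f (normalised by 1/(2π)) with the ℓ^2 sum of its Fourier coefficients: (1/(2π)) ∫_0^{2π} |f|^2 = Σ |c_n|^2.
Compute the left side: (1/(2π)) [∫_0^π 1^2 dx + ∫_π^{2π} (-3)^2 dx] = (1/(2π)) · (1π + 9π) = (1 + 9)/2 = 5.
So Σ_{n ∈ Z} |c_n|^2 = 5.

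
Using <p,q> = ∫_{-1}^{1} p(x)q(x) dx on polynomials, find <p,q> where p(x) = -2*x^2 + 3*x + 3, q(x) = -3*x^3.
<p,q> = -18/5

Expand the product: p(x)·q(x) = 6*x^5 - 9*x^4 - 9*x^3.
∫_{-1}^{1} of each monomial x^k gives [2/(k+1) if k even, 0 if k odd]. Integrating term-by-term (or equivalently evaluating the antiderivative F(x) = x^6 - 9*x^5/5 - 9*x^4/4 at the endpoints):
  F(1) − F(−1) = -61/20 − (11/20) = -18/5.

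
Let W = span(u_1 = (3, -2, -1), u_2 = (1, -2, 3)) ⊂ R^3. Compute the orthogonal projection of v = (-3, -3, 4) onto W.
proj_W(v) = (-59/45, -8/9, 218/45)

Set up U = [u_1 | ... | u_2] ∈ R^(3×2). The projector onto W = col(U) is P = U (U^T U)^(-1) U^T.
Compute U^T U =
  [14, 4]
  [4, 14],
and U^T v = (-7, 15).
Solve U^T U · c = U^T v for the coefficients: c = (-79/90, 119/90). The projection is proj_W(v) = U c.
Check: (v - proj_W(v)) · u_1 = 0  (should be 0).
Check: (v - proj_W(v)) · u_2 = 0  (should be 0).
Result: proj_W(v) = (-59/45, -8/9, 218/45).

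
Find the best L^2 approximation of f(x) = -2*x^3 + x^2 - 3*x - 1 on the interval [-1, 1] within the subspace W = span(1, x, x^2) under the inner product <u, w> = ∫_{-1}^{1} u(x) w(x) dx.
g(x) = x^2 - 21*x/5 - 1

The best approximation g ∈ W is the orthogonal projection of f onto W. Writing g = a_0 + a_1 x + a_2 x^2, the coefficients solve the normal equations G · a = b where
  G_{ij} = <φ_i, φ_j> and b_i = <f, φ_i>, with φ_0 = 1, φ_1 = x, φ_2 = x^2.
G =
  [2, 0, 2/3]
  [0, 2/3, 0]
  [2/3, 0, 2/5],
b = (-4/3, -14/5, -4/15).
Solving gives a_0 = -1, a_1 = -21/5, a_2 = 1, so
  g(x) = x^2 - 21*x/5 - 1.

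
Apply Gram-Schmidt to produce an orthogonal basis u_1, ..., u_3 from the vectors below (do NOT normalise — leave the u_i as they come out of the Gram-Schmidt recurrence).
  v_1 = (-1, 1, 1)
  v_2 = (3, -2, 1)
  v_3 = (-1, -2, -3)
Orthogonal basis:
  u_1 = (-1, 1, 1)
  u_2 = (5/3, -2/3, 7/3)
  u_3 = (-12/13, -16/13, 4/13)

Apply the Gram-Schmidt recurrence
  u_1 = v_1
  u_i = v_i − Σ_{j<i} ((v_i · u_j) / (u_j · u_j)) · u_j.

Step by step this gives:
  u_1 = (-1, 1, 1)
  u_2 = (5/3, -2/3, 7/3)
  u_3 = (-12/13, -16/13, 4/13)

Orthogonality check:
  u_2 · u_1 = 0 (should be 0)
  u_3 · u_1 = 0 (should be 0)
  u_3 · u_2 = 0 (should be 0)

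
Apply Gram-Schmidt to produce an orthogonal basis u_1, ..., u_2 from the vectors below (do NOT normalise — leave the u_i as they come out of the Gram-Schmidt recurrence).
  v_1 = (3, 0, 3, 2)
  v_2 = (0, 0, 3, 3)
Orthogonal basis:
  u_1 = (3, 0, 3, 2)
  u_2 = (-45/22, 0, 21/22, 18/11)

Apply the Gram-Schmidt recurrence
  u_1 = v_1
  u_i = v_i − Σ_{j<i} ((v_i · u_j) / (u_j · u_j)) · u_j.

Step by step this gives:
  u_1 = (3, 0, 3, 2)
  u_2 = (-45/22, 0, 21/22, 18/11)

Orthogonality check:
  u_2 · u_1 = 0 (should be 0)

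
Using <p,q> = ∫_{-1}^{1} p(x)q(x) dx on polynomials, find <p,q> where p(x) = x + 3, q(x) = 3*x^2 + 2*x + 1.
<p,q> = 40/3

Expand the product: p(x)·q(x) = 3*x^3 + 11*x^2 + 7*x + 3.
∫_{-1}^{1} of each monomial x^k gives [2/(k+1) if k even, 0 if k odd]. Integrating term-by-term (or equivalently evaluating the antiderivative F(x) = 3*x^4/4 + 11*x^3/3 + 7*x^2/2 + 3*x at the endpoints):
  F(1) − F(−1) = 131/12 − (-29/12) = 40/3.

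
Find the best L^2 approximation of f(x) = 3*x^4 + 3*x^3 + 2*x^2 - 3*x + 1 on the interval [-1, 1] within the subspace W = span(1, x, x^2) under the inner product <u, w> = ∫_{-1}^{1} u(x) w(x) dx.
g(x) = 32*x^2/7 - 6*x/5 + 26/35

The best approximation g ∈ W is the orthogonal projection of f onto W. Writing g = a_0 + a_1 x + a_2 x^2, the coefficients solve the normal equations G · a = b where
  G_{ij} = <φ_i, φ_j> and b_i = <f, φ_i>, with φ_0 = 1, φ_1 = x, φ_2 = x^2.
G =
  [2, 0, 2/3]
  [0, 2/3, 0]
  [2/3, 0, 2/5],
b = (68/15, -4/5, 244/105).
Solving gives a_0 = 26/35, a_1 = -6/5, a_2 = 32/7, so
  g(x) = 32*x^2/7 - 6*x/5 + 26/35.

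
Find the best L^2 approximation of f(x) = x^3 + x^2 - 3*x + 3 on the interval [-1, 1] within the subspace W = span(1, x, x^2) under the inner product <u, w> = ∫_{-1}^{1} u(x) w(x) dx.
g(x) = x^2 - 12*x/5 + 3

The best approximation g ∈ W is the orthogonal projection of f onto W. Writing g = a_0 + a_1 x + a_2 x^2, the coefficients solve the normal equations G · a = b where
  G_{ij} = <φ_i, φ_j> and b_i = <f, φ_i>, with φ_0 = 1, φ_1 = x, φ_2 = x^2.
G =
  [2, 0, 2/3]
  [0, 2/3, 0]
  [2/3, 0, 2/5],
b = (20/3, -8/5, 12/5).
Solving gives a_0 = 3, a_1 = -12/5, a_2 = 1, so
  g(x) = x^2 - 12*x/5 + 3.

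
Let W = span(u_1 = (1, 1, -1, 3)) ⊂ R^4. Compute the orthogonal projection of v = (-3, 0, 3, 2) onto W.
proj_W(v) = (0, 0, 0, 0)

Set up U = [u_1 | ... | u_1] ∈ R^(4×1). The projector onto W = col(U) is P = U (U^T U)^(-1) U^T.
Compute U^T U =
  [12],
and U^T v = (0).
Solve U^T U · c = U^T v for the coefficients: c = (0). The projection is proj_W(v) = U c.
Check: (v - proj_W(v)) · u_1 = 0  (should be 0).
Result: proj_W(v) = (0, 0, 0, 0).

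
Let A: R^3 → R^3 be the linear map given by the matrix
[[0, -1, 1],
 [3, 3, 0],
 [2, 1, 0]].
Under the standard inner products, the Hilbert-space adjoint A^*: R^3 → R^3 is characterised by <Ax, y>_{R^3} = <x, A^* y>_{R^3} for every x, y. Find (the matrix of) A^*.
A^* = A^T =
[[0, 3, 2],
 [-1, 3, 1],
 [1, 0, 0]]

For real matrices with standard dot products, the defining identity <Ax, y> = <x, A^* y> gives (Ax)^T y = x^T (A^*) y, i.e. x^T A^T y = x^T (A^*) y. Since this holds for all x, y, we must have A^* = A^T. Therefore
A^* =
[[0, 3, 2],
 [-1, 3, 1],
 [1, 0, 0]].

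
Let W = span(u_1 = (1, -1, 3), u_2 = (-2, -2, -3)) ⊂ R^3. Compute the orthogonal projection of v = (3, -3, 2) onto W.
proj_W(v) = (33/53, -117/53, 162/53)

Set up U = [u_1 | ... | u_2] ∈ R^(3×2). The projector onto W = col(U) is P = U (U^T U)^(-1) U^T.
Compute U^T U =
  [11, -9]
  [-9, 17],
and U^T v = (12, -6).
Solve U^T U · c = U^T v for the coefficients: c = (75/53, 21/53). The projection is proj_W(v) = U c.
Check: (v - proj_W(v)) · u_1 = 0  (should be 0).
Check: (v - proj_W(v)) · u_2 = 0  (should be 0).
Result: proj_W(v) = (33/53, -117/53, 162/53).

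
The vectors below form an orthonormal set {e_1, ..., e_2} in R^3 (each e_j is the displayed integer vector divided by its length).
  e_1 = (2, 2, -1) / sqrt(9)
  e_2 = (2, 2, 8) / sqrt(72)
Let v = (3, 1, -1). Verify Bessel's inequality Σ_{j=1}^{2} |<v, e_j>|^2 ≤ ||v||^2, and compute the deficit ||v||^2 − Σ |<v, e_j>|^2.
Σ |<v, e_j>|^2 = 9; ||v||^2 = 11; deficit = 2

Write each e_j = u_j / sqrt(<u_j, u_j>) where u_j is the displayed integer vector. Then <v, e_j> = <v, u_j> / sqrt(<u_j, u_j>), so |<v, e_j>|^2 = <v, u_j>^2 / <u_j, u_j>.
Coefficients: <v, e_1> = 9/sqrt(9), <v, e_2> = 0/sqrt(72).
Square and sum: Σ |<v, e_j>|^2 = 9.
Compute ||v||^2 = v·v = 11.
Deficit = 11 − 9 = 2 ≥ 0, confirming Bessel's inequality. (The deficit equals ||v − Σ <v,e_j> e_j||^2, the squared distance from v to span{e_j}.)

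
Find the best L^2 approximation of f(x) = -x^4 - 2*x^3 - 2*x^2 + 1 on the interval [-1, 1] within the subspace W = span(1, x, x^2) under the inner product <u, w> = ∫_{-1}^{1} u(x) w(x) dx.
g(x) = -20*x^2/7 - 6*x/5 + 38/35

The best approximation g ∈ W is the orthogonal projection of f onto W. Writing g = a_0 + a_1 x + a_2 x^2, the coefficients solve the normal equations G · a = b where
  G_{ij} = <φ_i, φ_j> and b_i = <f, φ_i>, with φ_0 = 1, φ_1 = x, φ_2 = x^2.
G =
  [2, 0, 2/3]
  [0, 2/3, 0]
  [2/3, 0, 2/5],
b = (4/15, -4/5, -44/105).
Solving gives a_0 = 38/35, a_1 = -6/5, a_2 = -20/7, so
  g(x) = -20*x^2/7 - 6*x/5 + 38/35.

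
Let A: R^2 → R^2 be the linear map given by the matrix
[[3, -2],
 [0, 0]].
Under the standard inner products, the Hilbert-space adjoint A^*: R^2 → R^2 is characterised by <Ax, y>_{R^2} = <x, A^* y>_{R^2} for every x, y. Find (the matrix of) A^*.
A^* = A^T =
[[3, 0],
 [-2, 0]]

For real matrices with standard dot products, the defining identity <Ax, y> = <x, A^* y> gives (Ax)^T y = x^T (A^*) y, i.e. x^T A^T y = x^T (A^*) y. Since this holds for all x, y, we must have A^* = A^T. Therefore
A^* =
[[3, 0],
 [-2, 0]].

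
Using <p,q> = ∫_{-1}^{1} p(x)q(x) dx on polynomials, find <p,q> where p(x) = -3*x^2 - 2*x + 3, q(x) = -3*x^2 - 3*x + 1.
<p,q> = 28/5

Expand the product: p(x)·q(x) = 9*x^4 + 15*x^3 - 6*x^2 - 11*x + 3.
∫_{-1}^{1} of each monomial x^k gives [2/(k+1) if k even, 0 if k odd]. Integrating term-by-term (or equivalently evaluating the antiderivative F(x) = 9*x^5/5 + 15*x^4/4 - 2*x^3 - 11*x^2/2 + 3*x at the endpoints):
  F(1) − F(−1) = 21/20 − (-91/20) = 28/5.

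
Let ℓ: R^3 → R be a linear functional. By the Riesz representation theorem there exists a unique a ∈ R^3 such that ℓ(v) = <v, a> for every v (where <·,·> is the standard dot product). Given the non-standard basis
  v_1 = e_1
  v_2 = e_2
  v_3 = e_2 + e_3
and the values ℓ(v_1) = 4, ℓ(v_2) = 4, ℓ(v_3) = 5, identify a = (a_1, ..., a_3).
a = (4, 4, 1)

Write a = (a_1, ..., a_3) in the standard basis. For each basis vector v_i, ℓ(v_i) = <v_i, a> is a linear equation in the a_j's. Collect the n equations into a matrix system V a = ℓ, where row i of V is v_i (expressed in the standard basis). Since V is invertible (lower-triangular with 1s on the diagonal, up to permutation), solve by back-substitution:
  V =
[[1, 0, 0],
 [0, 1, 0],
 [0, 1, 1]]
  V a = (4, 4, 5)
Solving gives a = (4, 4, 1).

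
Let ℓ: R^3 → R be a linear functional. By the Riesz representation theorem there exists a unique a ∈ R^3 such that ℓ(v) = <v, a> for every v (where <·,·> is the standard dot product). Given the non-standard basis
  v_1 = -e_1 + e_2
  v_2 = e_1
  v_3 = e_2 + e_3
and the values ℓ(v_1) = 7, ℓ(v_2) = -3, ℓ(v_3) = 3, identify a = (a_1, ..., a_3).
a = (-3, 4, -1)

Write a = (a_1, ..., a_3) in the standard basis. For each basis vector v_i, ℓ(v_i) = <v_i, a> is a linear equation in the a_j's. Collect the n equations into a matrix system V a = ℓ, where row i of V is v_i (expressed in the standard basis). Since V is invertible (lower-triangular with 1s on the diagonal, up to permutation), solve by back-substitution:
  V =
[[-1, 1, 0],
 [1, 0, 0],
 [0, 1, 1]]
  V a = (7, -3, 3)
Solving gives a = (-3, 4, -1).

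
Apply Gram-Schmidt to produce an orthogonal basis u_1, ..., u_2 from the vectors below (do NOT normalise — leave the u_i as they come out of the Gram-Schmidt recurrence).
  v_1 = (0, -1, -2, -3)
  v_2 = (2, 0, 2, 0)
Orthogonal basis:
  u_1 = (0, -1, -2, -3)
  u_2 = (2, -2/7, 10/7, -6/7)

Apply the Gram-Schmidt recurrence
  u_1 = v_1
  u_i = v_i − Σ_{j<i} ((v_i · u_j) / (u_j · u_j)) · u_j.

Step by step this gives:
  u_1 = (0, -1, -2, -3)
  u_2 = (2, -2/7, 10/7, -6/7)

Orthogonality check:
  u_2 · u_1 = 0 (should be 0)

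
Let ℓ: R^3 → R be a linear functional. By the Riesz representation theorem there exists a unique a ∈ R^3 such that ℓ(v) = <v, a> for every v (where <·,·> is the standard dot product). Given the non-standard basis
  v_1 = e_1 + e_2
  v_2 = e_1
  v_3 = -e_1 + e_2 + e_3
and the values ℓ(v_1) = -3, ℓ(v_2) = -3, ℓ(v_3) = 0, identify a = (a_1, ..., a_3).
a = (-3, 0, -3)

Write a = (a_1, ..., a_3) in the standard basis. For each basis vector v_i, ℓ(v_i) = <v_i, a> is a linear equation in the a_j's. Collect the n equations into a matrix system V a = ℓ, where row i of V is v_i (expressed in the standard basis). Since V is invertible (lower-triangular with 1s on the diagonal, up to permutation), solve by back-substitution:
  V =
[[1, 1, 0],
 [1, 0, 0],
 [-1, 1, 1]]
  V a = (-3, -3, 0)
Solving gives a = (-3, 0, -3).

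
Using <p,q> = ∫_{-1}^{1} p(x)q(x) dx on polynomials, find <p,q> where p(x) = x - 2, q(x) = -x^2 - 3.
<p,q> = 40/3

Expand the product: p(x)·q(x) = -x^3 + 2*x^2 - 3*x + 6.
∫_{-1}^{1} of each monomial x^k gives [2/(k+1) if k even, 0 if k odd]. Integrating term-by-term (or equivalently evaluating the antiderivative F(x) = -x^4/4 + 2*x^3/3 - 3*x^2/2 + 6*x at the endpoints):
  F(1) − F(−1) = 59/12 − (-101/12) = 40/3.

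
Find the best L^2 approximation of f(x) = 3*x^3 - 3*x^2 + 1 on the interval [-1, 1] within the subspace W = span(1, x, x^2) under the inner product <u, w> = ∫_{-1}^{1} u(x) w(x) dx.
g(x) = -3*x^2 + 9*x/5 + 1

The best approximation g ∈ W is the orthogonal projection of f onto W. Writing g = a_0 + a_1 x + a_2 x^2, the coefficients solve the normal equations G · a = b where
  G_{ij} = <φ_i, φ_j> and b_i = <f, φ_i>, with φ_0 = 1, φ_1 = x, φ_2 = x^2.
G =
  [2, 0, 2/3]
  [0, 2/3, 0]
  [2/3, 0, 2/5],
b = (0, 6/5, -8/15).
Solving gives a_0 = 1, a_1 = 9/5, a_2 = -3, so
  g(x) = -3*x^2 + 9*x/5 + 1.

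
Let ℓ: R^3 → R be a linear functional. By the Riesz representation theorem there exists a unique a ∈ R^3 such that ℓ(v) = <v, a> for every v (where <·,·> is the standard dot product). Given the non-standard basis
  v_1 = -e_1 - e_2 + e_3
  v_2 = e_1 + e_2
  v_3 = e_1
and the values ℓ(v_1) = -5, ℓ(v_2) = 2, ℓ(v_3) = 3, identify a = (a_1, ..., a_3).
a = (3, -1, -3)

Write a = (a_1, ..., a_3) in the standard basis. For each basis vector v_i, ℓ(v_i) = <v_i, a> is a linear equation in the a_j's. Collect the n equations into a matrix system V a = ℓ, where row i of V is v_i (expressed in the standard basis). Since V is invertible (lower-triangular with 1s on the diagonal, up to permutation), solve by back-substitution:
  V =
[[-1, -1, 1],
 [1, 1, 0],
 [1, 0, 0]]
  V a = (-5, 2, 3)
Solving gives a = (3, -1, -3).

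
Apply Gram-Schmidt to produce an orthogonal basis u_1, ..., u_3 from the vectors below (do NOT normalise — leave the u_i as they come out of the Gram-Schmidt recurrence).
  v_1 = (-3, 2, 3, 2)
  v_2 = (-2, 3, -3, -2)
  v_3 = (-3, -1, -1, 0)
Orthogonal basis:
  u_1 = (-3, 2, 3, 2)
  u_2 = (-55/26, 40/13, -75/26, -25/13)
  u_3 = (-55/27, -55/27, -7/9, 4/27)

Apply the Gram-Schmidt recurrence
  u_1 = v_1
  u_i = v_i − Σ_{j<i} ((v_i · u_j) / (u_j · u_j)) · u_j.

Step by step this gives:
  u_1 = (-3, 2, 3, 2)
  u_2 = (-55/26, 40/13, -75/26, -25/13)
  u_3 = (-55/27, -55/27, -7/9, 4/27)

Orthogonality check:
  u_2 · u_1 = 0 (should be 0)
  u_3 · u_1 = 0 (should be 0)
  u_3 · u_2 = 0 (should be 0)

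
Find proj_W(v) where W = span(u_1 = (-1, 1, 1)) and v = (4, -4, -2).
proj_W(v) = (10/3, -10/3, -10/3)

Set up U = [u_1 | ... | u_1] ∈ R^(3×1). The projector onto W = col(U) is P = U (U^T U)^(-1) U^T.
Compute U^T U =
  [3],
and U^T v = (-10).
Solve U^T U · c = U^T v for the coefficients: c = (-10/3). The projection is proj_W(v) = U c.
Check: (v - proj_W(v)) · u_1 = 0  (should be 0).
Result: proj_W(v) = (10/3, -10/3, -10/3).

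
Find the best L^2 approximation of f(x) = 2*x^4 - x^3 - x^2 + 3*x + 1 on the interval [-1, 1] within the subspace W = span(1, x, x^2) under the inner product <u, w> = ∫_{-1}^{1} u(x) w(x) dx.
g(x) = 5*x^2/7 + 12*x/5 + 29/35

The best approximation g ∈ W is the orthogonal projection of f onto W. Writing g = a_0 + a_1 x + a_2 x^2, the coefficients solve the normal equations G · a = b where
  G_{ij} = <φ_i, φ_j> and b_i = <f, φ_i>, with φ_0 = 1, φ_1 = x, φ_2 = x^2.
G =
  [2, 0, 2/3]
  [0, 2/3, 0]
  [2/3, 0, 2/5],
b = (32/15, 8/5, 88/105).
Solving gives a_0 = 29/35, a_1 = 12/5, a_2 = 5/7, so
  g(x) = 5*x^2/7 + 12*x/5 + 29/35.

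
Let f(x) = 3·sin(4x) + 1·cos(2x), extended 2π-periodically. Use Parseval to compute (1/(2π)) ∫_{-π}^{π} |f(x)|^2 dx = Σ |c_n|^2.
Σ |c_n|^2 = 5

Expand |f|^2 and use orthogonality of {sin(nx), cos(mx)} on [-π, π]:
  ∫_{-π}^{π} sin(nx)^2 dx = π, ∫ cos(mx)^2 dx = π, and cross terms integrate to 0.
So ∫_{-π}^{π} f(x)^2 dx = 3^2 · π + 1^2 · π = (9 + 1)π.
Divide by 2π: (9 + 1)/2 = 5.
By Parseval, this equals Σ |c_n|^2.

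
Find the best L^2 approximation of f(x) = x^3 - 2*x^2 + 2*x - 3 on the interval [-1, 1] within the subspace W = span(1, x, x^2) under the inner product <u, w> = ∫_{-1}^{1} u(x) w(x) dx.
g(x) = -2*x^2 + 13*x/5 - 3

The best approximation g ∈ W is the orthogonal projection of f onto W. Writing g = a_0 + a_1 x + a_2 x^2, the coefficients solve the normal equations G · a = b where
  G_{ij} = <φ_i, φ_j> and b_i = <f, φ_i>, with φ_0 = 1, φ_1 = x, φ_2 = x^2.
G =
  [2, 0, 2/3]
  [0, 2/3, 0]
  [2/3, 0, 2/5],
b = (-22/3, 26/15, -14/5).
Solving gives a_0 = -3, a_1 = 13/5, a_2 = -2, so
  g(x) = -2*x^2 + 13*x/5 - 3.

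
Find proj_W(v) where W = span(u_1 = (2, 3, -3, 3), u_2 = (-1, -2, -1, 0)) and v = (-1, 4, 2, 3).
proj_W(v) = (40/23, 527/161, 5/7, 99/161)

Set up U = [u_1 | ... | u_2] ∈ R^(4×2). The projector onto W = col(U) is P = U (U^T U)^(-1) U^T.
Compute U^T U =
  [31, -5]
  [-5, 6],
and U^T v = (13, -9).
Solve U^T U · c = U^T v for the coefficients: c = (33/161, -214/161). The projection is proj_W(v) = U c.
Check: (v - proj_W(v)) · u_1 = 0  (should be 0).
Check: (v - proj_W(v)) · u_2 = 0  (should be 0).
Result: proj_W(v) = (40/23, 527/161, 5/7, 99/161).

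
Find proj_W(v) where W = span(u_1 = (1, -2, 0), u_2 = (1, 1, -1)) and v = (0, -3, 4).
proj_W(v) = (-9/7, -51/14, 29/14)

Set up U = [u_1 | ... | u_2] ∈ R^(3×2). The projector onto W = col(U) is P = U (U^T U)^(-1) U^T.
Compute U^T U =
  [5, -1]
  [-1, 3],
and U^T v = (6, -7).
Solve U^T U · c = U^T v for the coefficients: c = (11/14, -29/14). The projection is proj_W(v) = U c.
Check: (v - proj_W(v)) · u_1 = 0  (should be 0).
Check: (v - proj_W(v)) · u_2 = 0  (should be 0).
Result: proj_W(v) = (-9/7, -51/14, 29/14).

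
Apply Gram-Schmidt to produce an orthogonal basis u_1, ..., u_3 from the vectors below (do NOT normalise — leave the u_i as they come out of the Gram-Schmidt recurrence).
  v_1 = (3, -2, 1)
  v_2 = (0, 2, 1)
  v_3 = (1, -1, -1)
Orthogonal basis:
  u_1 = (3, -2, 1)
  u_2 = (9/14, 11/7, 17/14)
  u_3 = (28/61, 21/61, -42/61)

Apply the Gram-Schmidt recurrence
  u_1 = v_1
  u_i = v_i − Σ_{j<i} ((v_i · u_j) / (u_j · u_j)) · u_j.

Step by step this gives:
  u_1 = (3, -2, 1)
  u_2 = (9/14, 11/7, 17/14)
  u_3 = (28/61, 21/61, -42/61)

Orthogonality check:
  u_2 · u_1 = 0 (should be 0)
  u_3 · u_1 = 0 (should be 0)
  u_3 · u_2 = 0 (should be 0)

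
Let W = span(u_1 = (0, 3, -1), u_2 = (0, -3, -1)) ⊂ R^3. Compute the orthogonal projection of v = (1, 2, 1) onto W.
proj_W(v) = (0, 2, 1)

Set up U = [u_1 | ... | u_2] ∈ R^(3×2). The projector onto W = col(U) is P = U (U^T U)^(-1) U^T.
Compute U^T U =
  [10, -8]
  [-8, 10],
and U^T v = (5, -7).
Solve U^T U · c = U^T v for the coefficients: c = (-1/6, -5/6). The projection is proj_W(v) = U c.
Check: (v - proj_W(v)) · u_1 = 0  (should be 0).
Check: (v - proj_W(v)) · u_2 = 0  (should be 0).
Result: proj_W(v) = (0, 2, 1).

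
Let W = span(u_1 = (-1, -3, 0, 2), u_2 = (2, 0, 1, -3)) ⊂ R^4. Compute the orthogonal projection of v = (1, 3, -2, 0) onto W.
proj_W(v) = (-5/33, 35/11, -20/33, -10/33)

Set up U = [u_1 | ... | u_2] ∈ R^(4×2). The projector onto W = col(U) is P = U (U^T U)^(-1) U^T.
Compute U^T U =
  [14, -8]
  [-8, 14],
and U^T v = (-10, 0).
Solve U^T U · c = U^T v for the coefficients: c = (-35/33, -20/33). The projection is proj_W(v) = U c.
Check: (v - proj_W(v)) · u_1 = 0  (should be 0).
Check: (v - proj_W(v)) · u_2 = 0  (should be 0).
Result: proj_W(v) = (-5/33, 35/11, -20/33, -10/33).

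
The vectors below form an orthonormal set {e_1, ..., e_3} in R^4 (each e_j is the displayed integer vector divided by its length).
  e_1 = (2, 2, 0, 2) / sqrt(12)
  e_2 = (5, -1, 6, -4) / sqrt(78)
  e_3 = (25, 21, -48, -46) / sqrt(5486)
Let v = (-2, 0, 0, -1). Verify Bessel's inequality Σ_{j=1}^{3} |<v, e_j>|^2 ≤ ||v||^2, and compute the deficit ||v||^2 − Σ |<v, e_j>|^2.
Σ |<v, e_j>|^2 = 731/211; ||v||^2 = 5; deficit = 324/211

Write each e_j = u_j / sqrt(<u_j, u_j>) where u_j is the displayed integer vector. Then <v, e_j> = <v, u_j> / sqrt(<u_j, u_j>), so |<v, e_j>|^2 = <v, u_j>^2 / <u_j, u_j>.
Coefficients: <v, e_1> = -6/sqrt(12), <v, e_2> = -6/sqrt(78), <v, e_3> = -4/sqrt(5486).
Square and sum: Σ |<v, e_j>|^2 = 731/211.
Compute ||v||^2 = v·v = 5.
Deficit = 5 − 731/211 = 324/211 ≥ 0, confirming Bessel's inequality. (The deficit equals ||v − Σ <v,e_j> e_j||^2, the squared distance from v to span{e_j}.)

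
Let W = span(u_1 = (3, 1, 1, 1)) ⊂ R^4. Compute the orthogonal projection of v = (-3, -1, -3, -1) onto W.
proj_W(v) = (-7/2, -7/6, -7/6, -7/6)

Set up U = [u_1 | ... | u_1] ∈ R^(4×1). The projector onto W = col(U) is P = U (U^T U)^(-1) U^T.
Compute U^T U =
  [12],
and U^T v = (-14).
Solve U^T U · c = U^T v for the coefficients: c = (-7/6). The projection is proj_W(v) = U c.
Check: (v - proj_W(v)) · u_1 = 0  (should be 0).
Result: proj_W(v) = (-7/2, -7/6, -7/6, -7/6).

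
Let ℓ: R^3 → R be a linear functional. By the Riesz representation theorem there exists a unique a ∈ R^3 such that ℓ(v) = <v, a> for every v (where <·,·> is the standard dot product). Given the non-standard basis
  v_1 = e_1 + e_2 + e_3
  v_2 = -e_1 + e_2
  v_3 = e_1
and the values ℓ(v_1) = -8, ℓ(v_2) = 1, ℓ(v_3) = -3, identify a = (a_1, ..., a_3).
a = (-3, -2, -3)

Write a = (a_1, ..., a_3) in the standard basis. For each basis vector v_i, ℓ(v_i) = <v_i, a> is a linear equation in the a_j's. Collect the n equations into a matrix system V a = ℓ, where row i of V is v_i (expressed in the standard basis). Since V is invertible (lower-triangular with 1s on the diagonal, up to permutation), solve by back-substitution:
  V =
[[1, 1, 1],
 [-1, 1, 0],
 [1, 0, 0]]
  V a = (-8, 1, -3)
Solving gives a = (-3, -2, -3).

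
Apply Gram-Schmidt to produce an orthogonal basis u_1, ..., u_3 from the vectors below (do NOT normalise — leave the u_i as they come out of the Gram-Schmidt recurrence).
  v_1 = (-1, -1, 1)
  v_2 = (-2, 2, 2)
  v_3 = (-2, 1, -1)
Orthogonal basis:
  u_1 = (-1, -1, 1)
  u_2 = (-4/3, 8/3, 4/3)
  u_3 = (-3/2, 0, -3/2)

Apply the Gram-Schmidt recurrence
  u_1 = v_1
  u_i = v_i − Σ_{j<i} ((v_i · u_j) / (u_j · u_j)) · u_j.

Step by step this gives:
  u_1 = (-1, -1, 1)
  u_2 = (-4/3, 8/3, 4/3)
  u_3 = (-3/2, 0, -3/2)

Orthogonality check:
  u_2 · u_1 = 0 (should be 0)
  u_3 · u_1 = 0 (should be 0)
  u_3 · u_2 = 0 (should be 0)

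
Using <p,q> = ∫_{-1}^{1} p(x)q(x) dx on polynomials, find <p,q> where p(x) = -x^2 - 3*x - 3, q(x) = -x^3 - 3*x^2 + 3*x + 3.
<p,q> = -88/5

Expand the product: p(x)·q(x) = x^5 + 6*x^4 + 9*x^3 - 3*x^2 - 18*x - 9.
∫_{-1}^{1} of each monomial x^k gives [2/(k+1) if k even, 0 if k odd]. Integrating term-by-term (or equivalently evaluating the antiderivative F(x) = x^6/6 + 6*x^5/5 + 9*x^4/4 - x^3 - 9*x^2 - 9*x at the endpoints):
  F(1) − F(−1) = -923/60 − (133/60) = -88/5.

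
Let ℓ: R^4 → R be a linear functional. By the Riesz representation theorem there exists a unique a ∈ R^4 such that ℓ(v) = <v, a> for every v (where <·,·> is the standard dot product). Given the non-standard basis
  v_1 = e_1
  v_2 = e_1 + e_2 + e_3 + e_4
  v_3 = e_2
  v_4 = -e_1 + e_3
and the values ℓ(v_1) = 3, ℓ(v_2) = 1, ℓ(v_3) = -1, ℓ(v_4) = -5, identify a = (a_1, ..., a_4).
a = (3, -1, -2, 1)

Write a = (a_1, ..., a_4) in the standard basis. For each basis vector v_i, ℓ(v_i) = <v_i, a> is a linear equation in the a_j's. Collect the n equations into a matrix system V a = ℓ, where row i of V is v_i (expressed in the standard basis). Since V is invertible (lower-triangular with 1s on the diagonal, up to permutation), solve by back-substitution:
  V =
[[1, 0, 0, 0],
 [1, 1, 1, 1],
 [0, 1, 0, 0],
 [-1, 0, 1, 0]]
  V a = (3, 1, -1, -5)
Solving gives a = (3, -1, -2, 1).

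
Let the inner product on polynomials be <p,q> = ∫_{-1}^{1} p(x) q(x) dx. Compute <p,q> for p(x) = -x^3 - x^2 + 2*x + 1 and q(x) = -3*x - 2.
<p,q> = -82/15

Expand the product: p(x)·q(x) = 3*x^4 + 5*x^3 - 4*x^2 - 7*x - 2.
∫_{-1}^{1} of each monomial x^k gives [2/(k+1) if k even, 0 if k odd]. Integrating term-by-term (or equivalently evaluating the antiderivative F(x) = 3*x^5/5 + 5*x^4/4 - 4*x^3/3 - 7*x^2/2 - 2*x at the endpoints):
  F(1) − F(−1) = -299/60 − (29/60) = -82/15.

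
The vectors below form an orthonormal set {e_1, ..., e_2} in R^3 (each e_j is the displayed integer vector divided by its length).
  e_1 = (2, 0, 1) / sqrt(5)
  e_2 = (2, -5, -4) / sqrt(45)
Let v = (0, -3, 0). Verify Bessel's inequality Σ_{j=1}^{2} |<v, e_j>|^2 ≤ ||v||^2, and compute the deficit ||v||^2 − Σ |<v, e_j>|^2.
Σ |<v, e_j>|^2 = 5; ||v||^2 = 9; deficit = 4

Write each e_j = u_j / sqrt(<u_j, u_j>) where u_j is the displayed integer vector. Then <v, e_j> = <v, u_j> / sqrt(<u_j, u_j>), so |<v, e_j>|^2 = <v, u_j>^2 / <u_j, u_j>.
Coefficients: <v, e_1> = 0/sqrt(5), <v, e_2> = 15/sqrt(45).
Square and sum: Σ |<v, e_j>|^2 = 5.
Compute ||v||^2 = v·v = 9.
Deficit = 9 − 5 = 4 ≥ 0, confirming Bessel's inequality. (The deficit equals ||v − Σ <v,e_j> e_j||^2, the squared distance from v to span{e_j}.)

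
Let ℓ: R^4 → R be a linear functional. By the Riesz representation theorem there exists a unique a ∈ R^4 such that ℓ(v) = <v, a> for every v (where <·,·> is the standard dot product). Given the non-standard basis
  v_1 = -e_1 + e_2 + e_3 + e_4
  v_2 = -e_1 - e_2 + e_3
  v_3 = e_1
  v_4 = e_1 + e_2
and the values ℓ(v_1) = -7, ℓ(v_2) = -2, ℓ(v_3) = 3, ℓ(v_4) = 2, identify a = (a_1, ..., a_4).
a = (3, -1, 0, -3)

Write a = (a_1, ..., a_4) in the standard basis. For each basis vector v_i, ℓ(v_i) = <v_i, a> is a linear equation in the a_j's. Collect the n equations into a matrix system V a = ℓ, where row i of V is v_i (expressed in the standard basis). Since V is invertible (lower-triangular with 1s on the diagonal, up to permutation), solve by back-substitution:
  V =
[[-1, 1, 1, 1],
 [-1, -1, 1, 0],
 [1, 0, 0, 0],
 [1, 1, 0, 0]]
  V a = (-7, -2, 3, 2)
Solving gives a = (3, -1, 0, -3).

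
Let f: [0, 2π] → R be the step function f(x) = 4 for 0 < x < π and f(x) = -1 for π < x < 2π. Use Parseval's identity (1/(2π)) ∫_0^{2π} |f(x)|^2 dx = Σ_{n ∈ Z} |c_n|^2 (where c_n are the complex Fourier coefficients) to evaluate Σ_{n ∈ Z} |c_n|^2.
Σ |c_n|^2 = 17/2

Parseval equates the L^2 energy of f (normalised by 1/(2π)) with the ℓ^2 sum of its Fourier coefficients: (1/(2π)) ∫_0^{2π} |f|^2 = Σ |c_n|^2.
Compute the left side: (1/(2π)) [∫_0^π 4^2 dx + ∫_π^{2π} (-1)^2 dx] = (1/(2π)) · (16π + 1π) = (16 + 1)/2 = 17/2.
So Σ_{n ∈ Z} |c_n|^2 = 17/2.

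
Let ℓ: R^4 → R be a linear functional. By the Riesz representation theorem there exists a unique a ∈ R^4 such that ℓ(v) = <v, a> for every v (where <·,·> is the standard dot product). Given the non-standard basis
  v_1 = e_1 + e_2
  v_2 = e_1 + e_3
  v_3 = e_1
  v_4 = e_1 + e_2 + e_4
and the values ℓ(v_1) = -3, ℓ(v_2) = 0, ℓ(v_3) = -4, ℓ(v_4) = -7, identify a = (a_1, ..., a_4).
a = (-4, 1, 4, -4)

Write a = (a_1, ..., a_4) in the standard basis. For each basis vector v_i, ℓ(v_i) = <v_i, a> is a linear equation in the a_j's. Collect the n equations into a matrix system V a = ℓ, where row i of V is v_i (expressed in the standard basis). Since V is invertible (lower-triangular with 1s on the diagonal, up to permutation), solve by back-substitution:
  V =
[[1, 1, 0, 0],
 [1, 0, 1, 0],
 [1, 0, 0, 0],
 [1, 1, 0, 1]]
  V a = (-3, 0, -4, -7)
Solving gives a = (-4, 1, 4, -4).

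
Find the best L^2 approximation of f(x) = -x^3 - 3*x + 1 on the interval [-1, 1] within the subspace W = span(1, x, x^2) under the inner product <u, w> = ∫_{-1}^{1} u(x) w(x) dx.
g(x) = 1 - 18*x/5

The best approximation g ∈ W is the orthogonal projection of f onto W. Writing g = a_0 + a_1 x + a_2 x^2, the coefficients solve the normal equations G · a = b where
  G_{ij} = <φ_i, φ_j> and b_i = <f, φ_i>, with φ_0 = 1, φ_1 = x, φ_2 = x^2.
G =
  [2, 0, 2/3]
  [0, 2/3, 0]
  [2/3, 0, 2/5],
b = (2, -12/5, 2/3).
Solving gives a_0 = 1, a_1 = -18/5, a_2 = 0, so
  g(x) = 1 - 18*x/5.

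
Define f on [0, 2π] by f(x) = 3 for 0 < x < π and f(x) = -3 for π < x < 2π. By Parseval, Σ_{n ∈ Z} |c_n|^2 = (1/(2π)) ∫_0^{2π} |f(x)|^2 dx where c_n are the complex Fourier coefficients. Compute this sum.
Σ |c_n|^2 = 9

Parseval equates the L^2 energy of f (normalised by 1/(2π)) with the ℓ^2 sum of its Fourier coefficients: (1/(2π)) ∫_0^{2π} |f|^2 = Σ |c_n|^2.
Compute the left side: (1/(2π)) [∫_0^π 3^2 dx + ∫_π^{2π} (-3)^2 dx] = (1/(2π)) · (9π + 9π) = (9 + 9)/2 = 9.
So Σ_{n ∈ Z} |c_n|^2 = 9.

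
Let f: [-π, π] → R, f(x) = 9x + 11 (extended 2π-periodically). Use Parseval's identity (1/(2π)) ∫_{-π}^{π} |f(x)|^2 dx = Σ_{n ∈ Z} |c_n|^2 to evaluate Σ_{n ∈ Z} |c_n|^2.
Σ |c_n|^2 = 27π^2 + 121

Expand and integrate term by term over [-π, π]:
  ∫ (9x)^2 dx = 81·(2π^3/3); ∫ 2·9·(11)·x dx = 0 (odd integrand); ∫ 11^2 dx = 121·2π.
So (1/(2π)) ∫_{-π}^{π} (9x + 11)^2 dx = 81π^2/3 + 121 = 27π^2 + 121.
Parseval ⇒ Σ |c_n|^2 = 27π^2 + 121.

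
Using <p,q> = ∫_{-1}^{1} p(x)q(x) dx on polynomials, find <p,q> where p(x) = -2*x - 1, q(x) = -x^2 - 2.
<p,q> = 14/3

Expand the product: p(x)·q(x) = 2*x^3 + x^2 + 4*x + 2.
∫_{-1}^{1} of each monomial x^k gives [2/(k+1) if k even, 0 if k odd]. Integrating term-by-term (or equivalently evaluating the antiderivative F(x) = x^4/2 + x^3/3 + 2*x^2 + 2*x at the endpoints):
  F(1) − F(−1) = 29/6 − (1/6) = 14/3.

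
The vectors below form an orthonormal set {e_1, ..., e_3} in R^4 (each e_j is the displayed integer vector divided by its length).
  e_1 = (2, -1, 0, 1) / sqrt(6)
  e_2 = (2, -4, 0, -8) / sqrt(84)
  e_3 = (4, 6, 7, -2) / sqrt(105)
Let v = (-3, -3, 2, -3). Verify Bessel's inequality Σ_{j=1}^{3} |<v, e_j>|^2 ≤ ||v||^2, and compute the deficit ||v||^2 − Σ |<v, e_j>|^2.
Σ |<v, e_j>|^2 = 53/3; ||v||^2 = 31; deficit = 40/3

Write each e_j = u_j / sqrt(<u_j, u_j>) where u_j is the displayed integer vector. Then <v, e_j> = <v, u_j> / sqrt(<u_j, u_j>), so |<v, e_j>|^2 = <v, u_j>^2 / <u_j, u_j>.
Coefficients: <v, e_1> = -6/sqrt(6), <v, e_2> = 30/sqrt(84), <v, e_3> = -10/sqrt(105).
Square and sum: Σ |<v, e_j>|^2 = 53/3.
Compute ||v||^2 = v·v = 31.
Deficit = 31 − 53/3 = 40/3 ≥ 0, confirming Bessel's inequality. (The deficit equals ||v − Σ <v,e_j> e_j||^2, the squared distance from v to span{e_j}.)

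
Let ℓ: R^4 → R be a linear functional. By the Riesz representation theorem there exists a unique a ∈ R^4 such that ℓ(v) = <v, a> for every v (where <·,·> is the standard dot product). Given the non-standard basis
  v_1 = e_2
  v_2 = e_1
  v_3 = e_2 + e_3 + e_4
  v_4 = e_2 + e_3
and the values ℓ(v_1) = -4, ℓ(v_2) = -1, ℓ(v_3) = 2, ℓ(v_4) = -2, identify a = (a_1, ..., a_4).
a = (-1, -4, 2, 4)

Write a = (a_1, ..., a_4) in the standard basis. For each basis vector v_i, ℓ(v_i) = <v_i, a> is a linear equation in the a_j's. Collect the n equations into a matrix system V a = ℓ, where row i of V is v_i (expressed in the standard basis). Since V is invertible (lower-triangular with 1s on the diagonal, up to permutation), solve by back-substitution:
  V =
[[0, 1, 0, 0],
 [1, 0, 0, 0],
 [0, 1, 1, 1],
 [0, 1, 1, 0]]
  V a = (-4, -1, 2, -2)
Solving gives a = (-1, -4, 2, 4).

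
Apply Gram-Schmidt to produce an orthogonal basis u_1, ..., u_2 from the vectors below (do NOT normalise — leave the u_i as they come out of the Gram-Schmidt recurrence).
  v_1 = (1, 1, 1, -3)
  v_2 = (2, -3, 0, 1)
Orthogonal basis:
  u_1 = (1, 1, 1, -3)
  u_2 = (7/3, -8/3, 1/3, 0)

Apply the Gram-Schmidt recurrence
  u_1 = v_1
  u_i = v_i − Σ_{j<i} ((v_i · u_j) / (u_j · u_j)) · u_j.

Step by step this gives:
  u_1 = (1, 1, 1, -3)
  u_2 = (7/3, -8/3, 1/3, 0)

Orthogonality check:
  u_2 · u_1 = 0 (should be 0)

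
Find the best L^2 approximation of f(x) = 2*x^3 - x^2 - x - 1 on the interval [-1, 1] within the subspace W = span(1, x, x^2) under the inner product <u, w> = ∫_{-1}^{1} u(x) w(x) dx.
g(x) = -x^2 + x/5 - 1

The best approximation g ∈ W is the orthogonal projection of f onto W. Writing g = a_0 + a_1 x + a_2 x^2, the coefficients solve the normal equations G · a = b where
  G_{ij} = <φ_i, φ_j> and b_i = <f, φ_i>, with φ_0 = 1, φ_1 = x, φ_2 = x^2.
G =
  [2, 0, 2/3]
  [0, 2/3, 0]
  [2/3, 0, 2/5],
b = (-8/3, 2/15, -16/15).
Solving gives a_0 = -1, a_1 = 1/5, a_2 = -1, so
  g(x) = -x^2 + x/5 - 1.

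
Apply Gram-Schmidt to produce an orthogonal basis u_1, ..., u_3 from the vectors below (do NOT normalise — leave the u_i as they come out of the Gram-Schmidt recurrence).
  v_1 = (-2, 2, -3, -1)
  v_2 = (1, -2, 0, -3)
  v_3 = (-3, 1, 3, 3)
Orthogonal basis:
  u_1 = (-2, 2, -3, -1)
  u_2 = (2/3, -5/3, -1/2, -19/6)
  u_3 = (-661/243, -89/243, 145/81, -161/243)

Apply the Gram-Schmidt recurrence
  u_1 = v_1
  u_i = v_i − Σ_{j<i} ((v_i · u_j) / (u_j · u_j)) · u_j.

Step by step this gives:
  u_1 = (-2, 2, -3, -1)
  u_2 = (2/3, -5/3, -1/2, -19/6)
  u_3 = (-661/243, -89/243, 145/81, -161/243)

Orthogonality check:
  u_2 · u_1 = 0 (should be 0)
  u_3 · u_1 = 0 (should be 0)
  u_3 · u_2 = 0 (should be 0)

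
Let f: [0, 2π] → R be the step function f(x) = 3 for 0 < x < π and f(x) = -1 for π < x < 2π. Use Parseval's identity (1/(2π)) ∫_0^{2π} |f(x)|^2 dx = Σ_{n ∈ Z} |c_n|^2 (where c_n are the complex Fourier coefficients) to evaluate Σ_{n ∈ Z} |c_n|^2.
Σ |c_n|^2 = 5

Parseval equates the L^2 energy of f (normalised by 1/(2π)) with the ℓ^2 sum of its Fourier coefficients: (1/(2π)) ∫_0^{2π} |f|^2 = Σ |c_n|^2.
Compute the left side: (1/(2π)) [∫_0^π 3^2 dx + ∫_π^{2π} (-1)^2 dx] = (1/(2π)) · (9π + 1π) = (9 + 1)/2 = 5.
So Σ_{n ∈ Z} |c_n|^2 = 5.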